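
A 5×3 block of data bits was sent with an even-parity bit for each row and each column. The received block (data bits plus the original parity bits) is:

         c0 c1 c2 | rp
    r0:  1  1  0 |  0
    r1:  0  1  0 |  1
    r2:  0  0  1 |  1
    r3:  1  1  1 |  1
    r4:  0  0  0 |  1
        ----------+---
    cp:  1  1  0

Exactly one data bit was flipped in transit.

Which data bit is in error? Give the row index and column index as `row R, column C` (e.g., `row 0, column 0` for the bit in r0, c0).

Recompute each row's even parity and compare to rp:
  r0: data parity 0, sent rp 0 → ok
  r1: data parity 1, sent rp 1 → ok
  r2: data parity 1, sent rp 1 → ok
  r3: data parity 1, sent rp 1 → ok
  r4: data parity 0, sent rp 1 → mismatch
Recompute each column's even parity and compare to cp:
  c0: data parity 0, sent cp 1 → mismatch
  c1: data parity 1, sent cp 1 → ok
  c2: data parity 0, sent cp 0 → ok
Exactly one row (r4) and one column (c0) fail → the flipped bit is at their intersection.

row 4, column 0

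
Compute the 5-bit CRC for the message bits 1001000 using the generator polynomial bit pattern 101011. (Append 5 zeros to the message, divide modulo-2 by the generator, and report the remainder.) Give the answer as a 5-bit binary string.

Append 5 zeros: 100100000000. Divide by 101011 (XOR where the leading bit is 1):
  pos 0: 100100 XOR 101011 = 001111
  pos 2: 111100 XOR 101011 = 010111
  pos 3: 101110 XOR 101011 = 000101
  pos 6: 101000 XOR 101011 = 000011
Remainder (last 5 bits) = 00011. This is the CRC / FCS.

00011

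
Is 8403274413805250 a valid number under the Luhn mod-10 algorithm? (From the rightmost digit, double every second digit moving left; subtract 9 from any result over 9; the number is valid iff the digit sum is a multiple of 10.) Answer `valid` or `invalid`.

invalid

From the right, keep odd positions and double even positions (subtract 9 from any doubled value over 9):
  doubled (positions 2,4,...): 1 1 7 2 8 4 0 7 → sum 30
  kept (positions 1,3,...): 0 2 0 3 4 7 3 4 → sum 23
Total = 53.
53 mod 10 = 3, so the number is invalid.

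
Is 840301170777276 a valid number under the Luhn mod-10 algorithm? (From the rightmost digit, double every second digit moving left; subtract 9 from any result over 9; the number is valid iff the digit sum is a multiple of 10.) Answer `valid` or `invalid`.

From the right, keep odd positions and double even positions (subtract 9 from any doubled value over 9):
  doubled (positions 2,4,...): 5 5 5 5 2 6 8 → sum 36
  kept (positions 1,3,...): 6 2 7 0 1 0 0 8 → sum 24
Total = 60.
60 mod 10 = 0, so the number is valid.

valid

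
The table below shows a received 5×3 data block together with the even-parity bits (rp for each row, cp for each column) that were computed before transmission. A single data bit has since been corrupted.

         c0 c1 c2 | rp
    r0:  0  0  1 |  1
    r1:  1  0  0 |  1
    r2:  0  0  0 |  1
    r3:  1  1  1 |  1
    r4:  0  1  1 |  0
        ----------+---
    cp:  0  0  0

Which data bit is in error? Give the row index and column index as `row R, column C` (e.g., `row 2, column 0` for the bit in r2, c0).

Recompute each row's even parity and compare to rp:
  r0: data parity 1, sent rp 1 → ok
  r1: data parity 1, sent rp 1 → ok
  r2: data parity 0, sent rp 1 → mismatch
  r3: data parity 1, sent rp 1 → ok
  r4: data parity 0, sent rp 0 → ok
Recompute each column's even parity and compare to cp:
  c0: data parity 0, sent cp 0 → ok
  c1: data parity 0, sent cp 0 → ok
  c2: data parity 1, sent cp 0 → mismatch
Exactly one row (r2) and one column (c2) fail → the flipped bit is at their intersection.

row 2, column 2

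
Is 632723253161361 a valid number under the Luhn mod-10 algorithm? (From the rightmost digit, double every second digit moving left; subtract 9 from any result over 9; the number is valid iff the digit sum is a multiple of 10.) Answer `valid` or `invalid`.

valid

From the right, keep odd positions and double even positions (subtract 9 from any doubled value over 9):
  doubled (positions 2,4,...): 3 2 2 1 6 5 6 → sum 25
  kept (positions 1,3,...): 1 3 6 3 2 2 2 6 → sum 25
Total = 50.
50 mod 10 = 0, so the number is valid.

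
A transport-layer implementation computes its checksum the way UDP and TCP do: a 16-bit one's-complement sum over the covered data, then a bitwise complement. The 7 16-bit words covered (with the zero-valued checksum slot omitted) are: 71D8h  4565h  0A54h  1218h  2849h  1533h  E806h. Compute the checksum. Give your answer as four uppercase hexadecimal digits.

06D3

One's-complement addition (fold any carry out of bit 15 back into bit 0):
  0x71D8 + 0x4565 = 0x0B73D
  0xB73D + 0x0A54 = 0x0C191
  0xC191 + 0x1218 = 0x0D3A9
  0xD3A9 + 0x2849 = 0x0FBF2
  0xFBF2 + 0x1533 = 0x11125 → wrap carry → 0x1126
  0x1126 + 0xE806 = 0x0F92C
One's-complement sum = 0xF92C.
Checksum = ~0xF92C & 0xFFFF = 0x06D3.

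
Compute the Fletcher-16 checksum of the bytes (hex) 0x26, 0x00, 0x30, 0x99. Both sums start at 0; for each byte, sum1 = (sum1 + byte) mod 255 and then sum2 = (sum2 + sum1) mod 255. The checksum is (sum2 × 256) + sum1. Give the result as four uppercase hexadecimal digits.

92EF

Running sums (mod 255):
  after byte 0 (0x26): sum1=38, sum2=38
  after byte 1 (0x00): sum1=38, sum2=76
  after byte 2 (0x30): sum1=86, sum2=162
  after byte 3 (0x99): sum1=239, sum2=146
Checksum = sum2·256 + sum1 = 146·256 + 239 = 37615 = 0x92EF.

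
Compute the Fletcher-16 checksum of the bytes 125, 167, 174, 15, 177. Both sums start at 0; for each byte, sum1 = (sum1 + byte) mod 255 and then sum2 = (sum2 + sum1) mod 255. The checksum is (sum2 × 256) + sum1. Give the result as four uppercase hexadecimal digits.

Running sums (mod 255):
  after byte 0 (125): sum1=125, sum2=125
  after byte 1 (167): sum1=37, sum2=162
  after byte 2 (174): sum1=211, sum2=118
  after byte 3 (15): sum1=226, sum2=89
  after byte 4 (177): sum1=148, sum2=237
Checksum = sum2·256 + sum1 = 237·256 + 148 = 60820 = 0xED94.

ED94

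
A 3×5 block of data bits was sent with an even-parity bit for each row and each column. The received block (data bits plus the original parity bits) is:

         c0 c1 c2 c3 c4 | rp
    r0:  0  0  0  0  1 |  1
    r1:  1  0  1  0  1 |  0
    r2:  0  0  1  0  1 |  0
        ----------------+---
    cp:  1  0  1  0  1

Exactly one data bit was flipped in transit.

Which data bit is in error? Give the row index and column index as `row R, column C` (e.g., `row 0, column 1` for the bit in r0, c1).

Recompute each row's even parity and compare to rp:
  r0: data parity 1, sent rp 1 → ok
  r1: data parity 1, sent rp 0 → mismatch
  r2: data parity 0, sent rp 0 → ok
Recompute each column's even parity and compare to cp:
  c0: data parity 1, sent cp 1 → ok
  c1: data parity 0, sent cp 0 → ok
  c2: data parity 0, sent cp 1 → mismatch
  c3: data parity 0, sent cp 0 → ok
  c4: data parity 1, sent cp 1 → ok
Exactly one row (r1) and one column (c2) fail → the flipped bit is at their intersection.

row 1, column 2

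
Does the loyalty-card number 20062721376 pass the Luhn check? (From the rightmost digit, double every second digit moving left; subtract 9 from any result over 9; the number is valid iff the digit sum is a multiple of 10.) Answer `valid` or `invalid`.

valid

From the right, keep odd positions and double even positions (subtract 9 from any doubled value over 9):
  doubled (positions 2,4,...): 5 2 5 3 0 → sum 15
  kept (positions 1,3,...): 6 3 2 2 0 2 → sum 15
Total = 30.
30 mod 10 = 0, so the number is valid.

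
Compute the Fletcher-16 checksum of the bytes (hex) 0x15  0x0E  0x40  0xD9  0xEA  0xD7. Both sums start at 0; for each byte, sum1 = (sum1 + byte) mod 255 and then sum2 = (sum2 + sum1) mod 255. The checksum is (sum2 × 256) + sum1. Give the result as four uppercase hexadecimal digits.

Running sums (mod 255):
  after byte 0 (0x15): sum1=21, sum2=21
  after byte 1 (0x0E): sum1=35, sum2=56
  after byte 2 (0x40): sum1=99, sum2=155
  after byte 3 (0xD9): sum1=61, sum2=216
  after byte 4 (0xEA): sum1=40, sum2=1
  after byte 5 (0xD7): sum1=0, sum2=1
Checksum = sum2·256 + sum1 = 1·256 + 0 = 256 = 0x0100.

0100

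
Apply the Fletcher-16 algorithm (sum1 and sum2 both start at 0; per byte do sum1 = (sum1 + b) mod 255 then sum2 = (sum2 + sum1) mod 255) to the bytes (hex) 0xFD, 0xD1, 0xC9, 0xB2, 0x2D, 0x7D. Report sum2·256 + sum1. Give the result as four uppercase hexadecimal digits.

24F6

Running sums (mod 255):
  after byte 0 (0xFD): sum1=253, sum2=253
  after byte 1 (0xD1): sum1=207, sum2=205
  after byte 2 (0xC9): sum1=153, sum2=103
  after byte 3 (0xB2): sum1=76, sum2=179
  after byte 4 (0x2D): sum1=121, sum2=45
  after byte 5 (0x7D): sum1=246, sum2=36
Checksum = sum2·256 + sum1 = 36·256 + 246 = 9462 = 0x24F6.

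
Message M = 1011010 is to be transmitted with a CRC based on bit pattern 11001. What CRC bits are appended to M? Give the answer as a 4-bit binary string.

Append 4 zeros: 10110100000. Divide by 11001 (XOR where the leading bit is 1):
  pos 0: 10110 XOR 11001 = 01111
  pos 1: 11111 XOR 11001 = 00110
  pos 3: 11000 XOR 11001 = 00001
Remainder (last 4 bits) = 1000. This is the CRC / FCS.

1000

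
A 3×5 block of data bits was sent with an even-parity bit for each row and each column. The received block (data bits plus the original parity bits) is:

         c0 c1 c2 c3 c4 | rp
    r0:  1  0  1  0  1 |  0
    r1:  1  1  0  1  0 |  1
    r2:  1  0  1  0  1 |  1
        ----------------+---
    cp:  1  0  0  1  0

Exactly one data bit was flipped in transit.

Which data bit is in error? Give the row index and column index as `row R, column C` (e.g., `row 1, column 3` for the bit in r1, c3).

row 0, column 1

Recompute each row's even parity and compare to rp:
  r0: data parity 1, sent rp 0 → mismatch
  r1: data parity 1, sent rp 1 → ok
  r2: data parity 1, sent rp 1 → ok
Recompute each column's even parity and compare to cp:
  c0: data parity 1, sent cp 1 → ok
  c1: data parity 1, sent cp 0 → mismatch
  c2: data parity 0, sent cp 0 → ok
  c3: data parity 1, sent cp 1 → ok
  c4: data parity 0, sent cp 0 → ok
Exactly one row (r0) and one column (c1) fail → the flipped bit is at their intersection.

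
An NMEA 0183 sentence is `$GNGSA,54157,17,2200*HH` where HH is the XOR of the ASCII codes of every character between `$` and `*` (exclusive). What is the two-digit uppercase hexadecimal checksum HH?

44

XOR the ASCII codes of the payload characters:
  'G' = 0x47 → acc = 0x47
  'N' = 0x4E → acc = 0x09
  'G' = 0x47 → acc = 0x4E
  'S' = 0x53 → acc = 0x1D
  'A' = 0x41 → acc = 0x5C
  ',' = 0x2C → acc = 0x70
  '5' = 0x35 → acc = 0x45
  '4' = 0x34 → acc = 0x71
  '1' = 0x31 → acc = 0x40
  '5' = 0x35 → acc = 0x75
  '7' = 0x37 → acc = 0x42
  ',' = 0x2C → acc = 0x6E
  '1' = 0x31 → acc = 0x5F
  '7' = 0x37 → acc = 0x68
  ',' = 0x2C → acc = 0x44
  '2' = 0x32 → acc = 0x76
  '2' = 0x32 → acc = 0x44
  '0' = 0x30 → acc = 0x74
  '0' = 0x30 → acc = 0x44
Checksum = 0x44.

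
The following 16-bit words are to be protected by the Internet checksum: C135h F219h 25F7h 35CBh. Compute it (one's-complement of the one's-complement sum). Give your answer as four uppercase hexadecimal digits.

F0ED

One's-complement addition (fold any carry out of bit 15 back into bit 0):
  0xC135 + 0xF219 = 0x1B34E → wrap carry → 0xB34F
  0xB34F + 0x25F7 = 0x0D946
  0xD946 + 0x35CB = 0x10F11 → wrap carry → 0x0F12
One's-complement sum = 0x0F12.
Checksum = ~0x0F12 & 0xFFFF = 0xF0ED.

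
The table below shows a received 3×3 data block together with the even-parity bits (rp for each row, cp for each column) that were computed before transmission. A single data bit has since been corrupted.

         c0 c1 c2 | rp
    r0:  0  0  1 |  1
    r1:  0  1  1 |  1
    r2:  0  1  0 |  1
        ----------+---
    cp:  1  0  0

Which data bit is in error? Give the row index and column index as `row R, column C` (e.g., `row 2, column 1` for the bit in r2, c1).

Recompute each row's even parity and compare to rp:
  r0: data parity 1, sent rp 1 → ok
  r1: data parity 0, sent rp 1 → mismatch
  r2: data parity 1, sent rp 1 → ok
Recompute each column's even parity and compare to cp:
  c0: data parity 0, sent cp 1 → mismatch
  c1: data parity 0, sent cp 0 → ok
  c2: data parity 0, sent cp 0 → ok
Exactly one row (r1) and one column (c0) fail → the flipped bit is at their intersection.

row 1, column 0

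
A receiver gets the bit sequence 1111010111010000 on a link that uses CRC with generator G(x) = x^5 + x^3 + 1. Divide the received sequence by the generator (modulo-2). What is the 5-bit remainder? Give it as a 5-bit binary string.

01000

Modulo-2 division of 1111010111010000 by 101001:
  pos 0: 111101 XOR 101001 = 010100
  pos 1: 101000 XOR 101001 = 000001
  pos 6: 111101 XOR 101001 = 010100
  pos 7: 101000 XOR 101001 = 000001
Remainder = 01000 (nonzero — an error is detected).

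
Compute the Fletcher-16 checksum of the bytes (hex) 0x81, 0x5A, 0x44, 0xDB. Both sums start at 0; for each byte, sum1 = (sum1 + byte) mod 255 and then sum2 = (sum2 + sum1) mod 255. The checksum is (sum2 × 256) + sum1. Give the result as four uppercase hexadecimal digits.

79FB

Running sums (mod 255):
  after byte 0 (0x81): sum1=129, sum2=129
  after byte 1 (0x5A): sum1=219, sum2=93
  after byte 2 (0x44): sum1=32, sum2=125
  after byte 3 (0xDB): sum1=251, sum2=121
Checksum = sum2·256 + sum1 = 121·256 + 251 = 31227 = 0x79FB.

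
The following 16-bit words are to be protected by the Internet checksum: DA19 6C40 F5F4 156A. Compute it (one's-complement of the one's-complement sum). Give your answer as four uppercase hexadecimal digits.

AE46

One's-complement addition (fold any carry out of bit 15 back into bit 0):
  0xDA19 + 0x6C40 = 0x14659 → wrap carry → 0x465A
  0x465A + 0xF5F4 = 0x13C4E → wrap carry → 0x3C4F
  0x3C4F + 0x156A = 0x051B9
One's-complement sum = 0x51B9.
Checksum = ~0x51B9 & 0xFFFF = 0xAE46.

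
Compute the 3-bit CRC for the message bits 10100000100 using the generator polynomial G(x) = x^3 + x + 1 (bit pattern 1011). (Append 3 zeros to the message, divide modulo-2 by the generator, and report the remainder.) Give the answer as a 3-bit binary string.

Append 3 zeros: 10100000100000. Divide by 1011 (XOR where the leading bit is 1):
  pos 0: 1010 XOR 1011 = 0001
  pos 3: 1000 XOR 1011 = 0011
  pos 5: 1101 XOR 1011 = 0110
  pos 6: 1100 XOR 1011 = 0111
  pos 7: 1110 XOR 1011 = 0101
  pos 8: 1010 XOR 1011 = 0001
Remainder (last 3 bits) = 100. This is the CRC / FCS.

100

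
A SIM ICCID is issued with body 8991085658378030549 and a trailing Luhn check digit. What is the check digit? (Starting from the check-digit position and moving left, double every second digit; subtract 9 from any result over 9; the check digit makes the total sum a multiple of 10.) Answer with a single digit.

Partial digits right→left: 9 4 5 0 3 0 8 7 3 8 5 6 5 8 0 1 9 9 8
Double every second digit counting from the check-digit position (so the 1st, 3rd, 5th, ... of the partial from the right).
  doubled (with −9 where >9): 9 1 6 7 6 1 1 0 9 7 → sum 47
  kept as-is: 4 0 0 7 8 6 8 1 9 → sum 43
Total = 47 + 43 = 90.
Check digit = (10 − (90 mod 10)) mod 10 = 0.

0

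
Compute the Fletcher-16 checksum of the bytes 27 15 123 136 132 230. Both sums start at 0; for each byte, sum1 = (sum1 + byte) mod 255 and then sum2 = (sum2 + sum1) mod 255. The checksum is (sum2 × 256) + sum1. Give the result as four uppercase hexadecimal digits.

6599

Running sums (mod 255):
  after byte 0 (27): sum1=27, sum2=27
  after byte 1 (15): sum1=42, sum2=69
  after byte 2 (123): sum1=165, sum2=234
  after byte 3 (136): sum1=46, sum2=25
  after byte 4 (132): sum1=178, sum2=203
  after byte 5 (230): sum1=153, sum2=101
Checksum = sum2·256 + sum1 = 101·256 + 153 = 26009 = 0x6599.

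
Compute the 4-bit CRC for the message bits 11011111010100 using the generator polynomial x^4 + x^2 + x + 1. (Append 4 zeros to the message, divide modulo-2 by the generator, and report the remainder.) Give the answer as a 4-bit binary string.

Append 4 zeros: 110111110101000000. Divide by 10111 (XOR where the leading bit is 1):
  pos 0: 11011 XOR 10111 = 01100
  pos 1: 11001 XOR 10111 = 01110
  pos 2: 11101 XOR 10111 = 01010
  pos 3: 10101 XOR 10111 = 00010
  pos 6: 10010 XOR 10111 = 00101
  pos 8: 10110 XOR 10111 = 00001
  pos 12: 10000 XOR 10111 = 00111
Remainder (last 4 bits) = 1110. This is the CRC / FCS.

1110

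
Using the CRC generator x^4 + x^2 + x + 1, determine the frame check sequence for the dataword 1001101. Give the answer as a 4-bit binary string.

Append 4 zeros: 10011010000. Divide by 10111 (XOR where the leading bit is 1):
  pos 0: 10011 XOR 10111 = 00100
  pos 2: 10001 XOR 10111 = 00110
  pos 4: 11000 XOR 10111 = 01111
  pos 5: 11110 XOR 10111 = 01001
  pos 6: 10010 XOR 10111 = 00101
Remainder (last 4 bits) = 0101. This is the CRC / FCS.

0101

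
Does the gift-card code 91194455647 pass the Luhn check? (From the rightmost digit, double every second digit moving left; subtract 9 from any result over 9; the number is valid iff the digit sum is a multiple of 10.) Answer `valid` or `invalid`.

valid

From the right, keep odd positions and double even positions (subtract 9 from any doubled value over 9):
  doubled (positions 2,4,...): 8 1 8 9 2 → sum 28
  kept (positions 1,3,...): 7 6 5 4 1 9 → sum 32
Total = 60.
60 mod 10 = 0, so the number is valid.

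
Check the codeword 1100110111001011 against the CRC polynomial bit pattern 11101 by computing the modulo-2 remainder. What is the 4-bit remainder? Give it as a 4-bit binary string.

0000

Modulo-2 division of 1100110111001011 by 11101:
  pos 0: 11001 XOR 11101 = 00100
  pos 2: 10010 XOR 11101 = 01111
  pos 3: 11111 XOR 11101 = 00010
  pos 6: 10110 XOR 11101 = 01011
  pos 7: 10110 XOR 11101 = 01011
  pos 8: 10111 XOR 11101 = 01010
  pos 9: 10100 XOR 11101 = 01001
  pos 10: 10011 XOR 11101 = 01110
  pos 11: 11101 XOR 11101 = 00000
Remainder = 0000 (zero — the frame passes the CRC check).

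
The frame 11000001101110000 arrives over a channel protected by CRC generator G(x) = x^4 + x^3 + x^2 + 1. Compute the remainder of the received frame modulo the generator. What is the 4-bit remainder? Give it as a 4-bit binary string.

0100

Modulo-2 division of 11000001101110000 by 11101:
  pos 0: 11000 XOR 11101 = 00101
  pos 2: 10100 XOR 11101 = 01001
  pos 3: 10011 XOR 11101 = 01110
  pos 4: 11101 XOR 11101 = 00000
  pos 10: 11100 XOR 11101 = 00001
Remainder = 0100 (nonzero — an error is detected).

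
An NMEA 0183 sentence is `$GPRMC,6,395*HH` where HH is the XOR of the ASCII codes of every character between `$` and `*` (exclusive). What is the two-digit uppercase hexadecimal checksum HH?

42

XOR the ASCII codes of the payload characters:
  'G' = 0x47 → acc = 0x47
  'P' = 0x50 → acc = 0x17
  'R' = 0x52 → acc = 0x45
  'M' = 0x4D → acc = 0x08
  'C' = 0x43 → acc = 0x4B
  ',' = 0x2C → acc = 0x67
  '6' = 0x36 → acc = 0x51
  ',' = 0x2C → acc = 0x7D
  '3' = 0x33 → acc = 0x4E
  '9' = 0x39 → acc = 0x77
  '5' = 0x35 → acc = 0x42
Checksum = 0x42.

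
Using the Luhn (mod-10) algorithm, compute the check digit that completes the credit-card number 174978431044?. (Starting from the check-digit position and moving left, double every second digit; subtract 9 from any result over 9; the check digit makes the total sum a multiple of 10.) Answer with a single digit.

Partial digits right→left: 4 4 0 1 3 4 8 7 9 4 7 1
Double every second digit counting from the check-digit position (so the 1st, 3rd, 5th, ... of the partial from the right).
  doubled (with −9 where >9): 8 0 6 7 9 5 → sum 35
  kept as-is: 4 1 4 7 4 1 → sum 21
Total = 35 + 21 = 56.
Check digit = (10 − (56 mod 10)) mod 10 = 4.

4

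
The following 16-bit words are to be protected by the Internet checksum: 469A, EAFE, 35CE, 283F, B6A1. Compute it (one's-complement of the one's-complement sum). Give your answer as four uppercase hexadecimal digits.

One's-complement addition (fold any carry out of bit 15 back into bit 0):
  0x469A + 0xEAFE = 0x13198 → wrap carry → 0x3199
  0x3199 + 0x35CE = 0x06767
  0x6767 + 0x283F = 0x08FA6
  0x8FA6 + 0xB6A1 = 0x14647 → wrap carry → 0x4648
One's-complement sum = 0x4648.
Checksum = ~0x4648 & 0xFFFF = 0xB9B7.

B9B7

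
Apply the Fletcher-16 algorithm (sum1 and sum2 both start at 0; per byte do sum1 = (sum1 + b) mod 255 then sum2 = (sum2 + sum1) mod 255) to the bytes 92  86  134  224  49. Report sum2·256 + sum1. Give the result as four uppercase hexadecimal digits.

AD4B

Running sums (mod 255):
  after byte 0 (92): sum1=92, sum2=92
  after byte 1 (86): sum1=178, sum2=15
  after byte 2 (134): sum1=57, sum2=72
  after byte 3 (224): sum1=26, sum2=98
  after byte 4 (49): sum1=75, sum2=173
Checksum = sum2·256 + sum1 = 173·256 + 75 = 44363 = 0xAD4B.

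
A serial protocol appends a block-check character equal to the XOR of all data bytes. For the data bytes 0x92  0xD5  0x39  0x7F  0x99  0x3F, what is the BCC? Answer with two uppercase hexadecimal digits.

XOR the bytes together:
  start with 0x92
  0x92 ⊕ 0xD5 = 0x47
  0x47 ⊕ 0x39 = 0x7E
  0x7E ⊕ 0x7F = 0x01
  0x01 ⊕ 0x99 = 0x98
  0x98 ⊕ 0x3F = 0xA7

A7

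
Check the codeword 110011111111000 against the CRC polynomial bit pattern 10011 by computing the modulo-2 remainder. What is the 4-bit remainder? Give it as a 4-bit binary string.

Modulo-2 division of 110011111111000 by 10011:
  pos 0: 11001 XOR 10011 = 01010
  pos 1: 10101 XOR 10011 = 00110
  pos 3: 11011 XOR 10011 = 01000
  pos 4: 10001 XOR 10011 = 00010
  pos 7: 10111 XOR 10011 = 00100
  pos 9: 10000 XOR 10011 = 00011
Remainder = 0110 (nonzero — an error is detected).

0110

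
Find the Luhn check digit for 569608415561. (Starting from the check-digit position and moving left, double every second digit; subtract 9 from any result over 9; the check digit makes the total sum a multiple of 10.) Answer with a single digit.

3

Partial digits right→left: 1 6 5 5 1 4 8 0 6 9 6 5
Double every second digit counting from the check-digit position (so the 1st, 3rd, 5th, ... of the partial from the right).
  doubled (with −9 where >9): 2 1 2 7 3 3 → sum 18
  kept as-is: 6 5 4 0 9 5 → sum 29
Total = 18 + 29 = 47.
Check digit = (10 − (47 mod 10)) mod 10 = 3.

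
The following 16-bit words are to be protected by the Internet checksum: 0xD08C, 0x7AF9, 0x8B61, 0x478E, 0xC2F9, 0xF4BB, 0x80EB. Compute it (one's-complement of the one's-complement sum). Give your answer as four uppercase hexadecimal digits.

One's-complement addition (fold any carry out of bit 15 back into bit 0):
  0xD08C + 0x7AF9 = 0x14B85 → wrap carry → 0x4B86
  0x4B86 + 0x8B61 = 0x0D6E7
  0xD6E7 + 0x478E = 0x11E75 → wrap carry → 0x1E76
  0x1E76 + 0xC2F9 = 0x0E16F
  0xE16F + 0xF4BB = 0x1D62A → wrap carry → 0xD62B
  0xD62B + 0x80EB = 0x15716 → wrap carry → 0x5717
One's-complement sum = 0x5717.
Checksum = ~0x5717 & 0xFFFF = 0xA8E8.

A8E8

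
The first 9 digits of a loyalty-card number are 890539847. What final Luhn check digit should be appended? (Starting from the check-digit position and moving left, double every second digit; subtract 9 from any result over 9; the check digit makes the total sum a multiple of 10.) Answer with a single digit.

Partial digits right→left: 7 4 8 9 3 5 0 9 8
Double every second digit counting from the check-digit position (so the 1st, 3rd, 5th, ... of the partial from the right).
  doubled (with −9 where >9): 5 7 6 0 7 → sum 25
  kept as-is: 4 9 5 9 → sum 27
Total = 25 + 27 = 52.
Check digit = (10 − (52 mod 10)) mod 10 = 8.

8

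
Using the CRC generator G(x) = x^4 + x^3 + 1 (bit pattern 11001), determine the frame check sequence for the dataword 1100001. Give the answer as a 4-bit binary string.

Append 4 zeros: 11000010000. Divide by 11001 (XOR where the leading bit is 1):
  pos 0: 11000 XOR 11001 = 00001
  pos 4: 10100 XOR 11001 = 01101
  pos 5: 11010 XOR 11001 = 00011
Remainder (last 4 bits) = 0110. This is the CRC / FCS.

0110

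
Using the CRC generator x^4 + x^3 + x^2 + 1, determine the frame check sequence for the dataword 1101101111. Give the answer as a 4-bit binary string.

Append 4 zeros: 11011011110000. Divide by 11101 (XOR where the leading bit is 1):
  pos 0: 11011 XOR 11101 = 00110
  pos 2: 11001 XOR 11101 = 00100
  pos 4: 10011 XOR 11101 = 01110
  pos 5: 11101 XOR 11101 = 00000
Remainder (last 4 bits) = 0000. This is the CRC / FCS.

0000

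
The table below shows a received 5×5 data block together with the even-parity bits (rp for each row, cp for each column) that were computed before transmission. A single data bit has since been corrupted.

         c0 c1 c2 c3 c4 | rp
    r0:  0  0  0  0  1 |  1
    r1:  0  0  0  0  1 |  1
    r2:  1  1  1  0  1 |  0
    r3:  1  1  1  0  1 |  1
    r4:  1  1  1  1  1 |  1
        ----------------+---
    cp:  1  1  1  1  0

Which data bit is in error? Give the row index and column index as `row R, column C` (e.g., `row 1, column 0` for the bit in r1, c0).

row 3, column 4

Recompute each row's even parity and compare to rp:
  r0: data parity 1, sent rp 1 → ok
  r1: data parity 1, sent rp 1 → ok
  r2: data parity 0, sent rp 0 → ok
  r3: data parity 0, sent rp 1 → mismatch
  r4: data parity 1, sent rp 1 → ok
Recompute each column's even parity and compare to cp:
  c0: data parity 1, sent cp 1 → ok
  c1: data parity 1, sent cp 1 → ok
  c2: data parity 1, sent cp 1 → ok
  c3: data parity 1, sent cp 1 → ok
  c4: data parity 1, sent cp 0 → mismatch
Exactly one row (r3) and one column (c4) fail → the flipped bit is at their intersection.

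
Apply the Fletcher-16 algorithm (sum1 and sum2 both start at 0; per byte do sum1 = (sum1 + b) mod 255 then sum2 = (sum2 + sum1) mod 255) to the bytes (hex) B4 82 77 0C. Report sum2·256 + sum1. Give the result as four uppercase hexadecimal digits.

Running sums (mod 255):
  after byte 0 (B4): sum1=180, sum2=180
  after byte 1 (82): sum1=55, sum2=235
  after byte 2 (77): sum1=174, sum2=154
  after byte 3 (0C): sum1=186, sum2=85
Checksum = sum2·256 + sum1 = 85·256 + 186 = 21946 = 0x55BA.

55BA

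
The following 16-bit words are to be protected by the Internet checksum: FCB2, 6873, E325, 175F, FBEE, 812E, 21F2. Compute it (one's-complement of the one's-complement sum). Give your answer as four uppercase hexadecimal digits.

0145

One's-complement addition (fold any carry out of bit 15 back into bit 0):
  0xFCB2 + 0x6873 = 0x16525 → wrap carry → 0x6526
  0x6526 + 0xE325 = 0x1484B → wrap carry → 0x484C
  0x484C + 0x175F = 0x05FAB
  0x5FAB + 0xFBEE = 0x15B99 → wrap carry → 0x5B9A
  0x5B9A + 0x812E = 0x0DCC8
  0xDCC8 + 0x21F2 = 0x0FEBA
One's-complement sum = 0xFEBA.
Checksum = ~0xFEBA & 0xFFFF = 0x0145.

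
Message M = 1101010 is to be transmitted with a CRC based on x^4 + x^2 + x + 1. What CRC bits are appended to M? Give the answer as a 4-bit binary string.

0011

Append 4 zeros: 11010100000. Divide by 10111 (XOR where the leading bit is 1):
  pos 0: 11010 XOR 10111 = 01101
  pos 1: 11011 XOR 10111 = 01100
  pos 2: 11000 XOR 10111 = 01111
  pos 3: 11110 XOR 10111 = 01001
  pos 4: 10010 XOR 10111 = 00101
  pos 6: 10100 XOR 10111 = 00011
Remainder (last 4 bits) = 0011. This is the CRC / FCS.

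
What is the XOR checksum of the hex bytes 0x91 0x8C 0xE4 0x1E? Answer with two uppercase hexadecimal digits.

E7

XOR the bytes together:
  start with 0x91
  0x91 ⊕ 0x8C = 0x1D
  0x1D ⊕ 0xE4 = 0xF9
  0xF9 ⊕ 0x1E = 0xE7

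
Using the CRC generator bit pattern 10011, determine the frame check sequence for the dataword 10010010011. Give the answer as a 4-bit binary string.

0111

Append 4 zeros: 100100100110000. Divide by 10011 (XOR where the leading bit is 1):
  pos 0: 10010 XOR 10011 = 00001
  pos 4: 10100 XOR 10011 = 00111
  pos 6: 11111 XOR 10011 = 01100
  pos 7: 11000 XOR 10011 = 01011
  pos 8: 10110 XOR 10011 = 00101
  pos 10: 10100 XOR 10011 = 00111
Remainder (last 4 bits) = 0111. This is the CRC / FCS.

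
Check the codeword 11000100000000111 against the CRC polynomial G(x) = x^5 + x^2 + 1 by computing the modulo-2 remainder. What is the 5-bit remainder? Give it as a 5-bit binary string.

00100

Modulo-2 division of 11000100000000111 by 100101:
  pos 0: 110001 XOR 100101 = 010100
  pos 1: 101000 XOR 100101 = 001101
  pos 3: 110100 XOR 100101 = 010001
  pos 4: 100010 XOR 100101 = 000111
  pos 7: 111000 XOR 100101 = 011101
  pos 8: 111010 XOR 100101 = 011111
  pos 9: 111111 XOR 100101 = 011010
  pos 10: 110101 XOR 100101 = 010000
  pos 11: 100001 XOR 100101 = 000100
Remainder = 00100 (nonzero — an error is detected).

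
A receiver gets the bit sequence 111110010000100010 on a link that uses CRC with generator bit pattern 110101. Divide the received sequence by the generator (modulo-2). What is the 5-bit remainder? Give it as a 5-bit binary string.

Modulo-2 division of 111110010000100010 by 110101:
  pos 0: 111110 XOR 110101 = 001011
  pos 2: 101101 XOR 110101 = 011000
  pos 3: 110000 XOR 110101 = 000101
  pos 6: 101000 XOR 110101 = 011101
  pos 7: 111011 XOR 110101 = 001110
  pos 9: 111000 XOR 110101 = 001101
  pos 11: 110101 XOR 110101 = 000000
Remainder = 00000 (zero — the frame passes the CRC check).

00000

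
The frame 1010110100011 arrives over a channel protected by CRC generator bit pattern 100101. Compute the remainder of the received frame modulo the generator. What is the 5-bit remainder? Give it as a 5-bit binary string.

Modulo-2 division of 1010110100011 by 100101:
  pos 0: 101011 XOR 100101 = 001110
  pos 2: 111001 XOR 100101 = 011100
  pos 3: 111000 XOR 100101 = 011101
  pos 4: 111010 XOR 100101 = 011111
  pos 5: 111110 XOR 100101 = 011011
  pos 6: 110111 XOR 100101 = 010010
  pos 7: 100101 XOR 100101 = 000000
Remainder = 00000 (zero — the frame passes the CRC check).

00000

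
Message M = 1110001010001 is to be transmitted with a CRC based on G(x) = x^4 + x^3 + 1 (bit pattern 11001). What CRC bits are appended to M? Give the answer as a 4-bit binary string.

Append 4 zeros: 11100010100010000. Divide by 11001 (XOR where the leading bit is 1):
  pos 0: 11100 XOR 11001 = 00101
  pos 2: 10101 XOR 11001 = 01100
  pos 3: 11000 XOR 11001 = 00001
  pos 7: 11000 XOR 11001 = 00001
  pos 11: 11000 XOR 11001 = 00001
Remainder (last 4 bits) = 0010. This is the CRC / FCS.

0010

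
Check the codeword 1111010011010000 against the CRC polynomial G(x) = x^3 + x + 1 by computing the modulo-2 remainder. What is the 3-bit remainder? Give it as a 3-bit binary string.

Modulo-2 division of 1111010011010000 by 1011:
  pos 0: 1111 XOR 1011 = 0100
  pos 1: 1000 XOR 1011 = 0011
  pos 3: 1110 XOR 1011 = 0101
  pos 4: 1010 XOR 1011 = 0001
  pos 7: 1110 XOR 1011 = 0101
  pos 8: 1011 XOR 1011 = 0000
Remainder = 000 (zero — the frame passes the CRC check).

000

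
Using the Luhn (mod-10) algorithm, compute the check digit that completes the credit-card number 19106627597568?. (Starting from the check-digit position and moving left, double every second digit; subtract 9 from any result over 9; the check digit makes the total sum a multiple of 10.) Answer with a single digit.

8

Partial digits right→left: 8 6 5 7 9 5 7 2 6 6 0 1 9 1
Double every second digit counting from the check-digit position (so the 1st, 3rd, 5th, ... of the partial from the right).
  doubled (with −9 where >9): 7 1 9 5 3 0 9 → sum 34
  kept as-is: 6 7 5 2 6 1 1 → sum 28
Total = 34 + 28 = 62.
Check digit = (10 − (62 mod 10)) mod 10 = 8.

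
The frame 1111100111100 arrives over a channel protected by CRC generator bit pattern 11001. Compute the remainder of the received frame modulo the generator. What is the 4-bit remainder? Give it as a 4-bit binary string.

Modulo-2 division of 1111100111100 by 11001:
  pos 0: 11111 XOR 11001 = 00110
  pos 2: 11000 XOR 11001 = 00001
  pos 6: 11111 XOR 11001 = 00110
  pos 8: 11000 XOR 11001 = 00001
Remainder = 0001 (nonzero — an error is detected).

0001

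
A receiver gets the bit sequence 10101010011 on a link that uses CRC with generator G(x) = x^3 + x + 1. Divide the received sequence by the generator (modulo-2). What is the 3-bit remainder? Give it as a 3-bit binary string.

001

Modulo-2 division of 10101010011 by 1011:
  pos 0: 1010 XOR 1011 = 0001
  pos 3: 1101 XOR 1011 = 0110
  pos 4: 1100 XOR 1011 = 0111
  pos 5: 1110 XOR 1011 = 0101
  pos 6: 1011 XOR 1011 = 0000
Remainder = 001 (nonzero — an error is detected).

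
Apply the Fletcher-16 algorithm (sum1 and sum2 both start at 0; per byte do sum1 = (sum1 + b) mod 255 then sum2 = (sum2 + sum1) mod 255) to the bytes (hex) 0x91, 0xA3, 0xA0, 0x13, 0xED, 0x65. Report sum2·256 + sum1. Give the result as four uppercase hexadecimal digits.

Running sums (mod 255):
  after byte 0 (0x91): sum1=145, sum2=145
  after byte 1 (0xA3): sum1=53, sum2=198
  after byte 2 (0xA0): sum1=213, sum2=156
  after byte 3 (0x13): sum1=232, sum2=133
  after byte 4 (0xED): sum1=214, sum2=92
  after byte 5 (0x65): sum1=60, sum2=152
Checksum = sum2·256 + sum1 = 152·256 + 60 = 38972 = 0x983C.

983C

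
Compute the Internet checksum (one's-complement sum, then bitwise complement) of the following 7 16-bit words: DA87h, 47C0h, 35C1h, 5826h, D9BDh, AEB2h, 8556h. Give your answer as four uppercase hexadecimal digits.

4209

One's-complement addition (fold any carry out of bit 15 back into bit 0):
  0xDA87 + 0x47C0 = 0x12247 → wrap carry → 0x2248
  0x2248 + 0x35C1 = 0x05809
  0x5809 + 0x5826 = 0x0B02F
  0xB02F + 0xD9BD = 0x189EC → wrap carry → 0x89ED
  0x89ED + 0xAEB2 = 0x1389F → wrap carry → 0x38A0
  0x38A0 + 0x8556 = 0x0BDF6
One's-complement sum = 0xBDF6.
Checksum = ~0xBDF6 & 0xFFFF = 0x4209.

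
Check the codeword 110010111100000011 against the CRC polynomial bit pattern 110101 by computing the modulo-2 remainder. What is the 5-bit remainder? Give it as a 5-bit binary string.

Modulo-2 division of 110010111100000011 by 110101:
  pos 0: 110010 XOR 110101 = 000111
  pos 3: 111111 XOR 110101 = 001010
  pos 5: 101010 XOR 110101 = 011111
  pos 6: 111110 XOR 110101 = 001011
  pos 8: 101100 XOR 110101 = 011001
  pos 9: 110010 XOR 110101 = 000111
  pos 12: 111011 XOR 110101 = 001110
Remainder = 01110 (nonzero — an error is detected).

01110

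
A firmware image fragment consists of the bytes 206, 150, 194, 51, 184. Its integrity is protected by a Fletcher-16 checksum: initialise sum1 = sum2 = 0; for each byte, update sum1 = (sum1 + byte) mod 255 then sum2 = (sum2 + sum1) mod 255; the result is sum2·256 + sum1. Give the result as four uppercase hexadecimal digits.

Running sums (mod 255):
  after byte 0 (206): sum1=206, sum2=206
  after byte 1 (150): sum1=101, sum2=52
  after byte 2 (194): sum1=40, sum2=92
  after byte 3 (51): sum1=91, sum2=183
  after byte 4 (184): sum1=20, sum2=203
Checksum = sum2·256 + sum1 = 203·256 + 20 = 51988 = 0xCB14.

CB14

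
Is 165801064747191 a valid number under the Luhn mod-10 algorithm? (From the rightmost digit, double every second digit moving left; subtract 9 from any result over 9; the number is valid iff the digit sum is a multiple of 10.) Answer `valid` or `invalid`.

valid

From the right, keep odd positions and double even positions (subtract 9 from any doubled value over 9):
  doubled (positions 2,4,...): 9 5 5 3 2 7 3 → sum 34
  kept (positions 1,3,...): 1 1 4 4 0 0 5 1 → sum 16
Total = 50.
50 mod 10 = 0, so the number is valid.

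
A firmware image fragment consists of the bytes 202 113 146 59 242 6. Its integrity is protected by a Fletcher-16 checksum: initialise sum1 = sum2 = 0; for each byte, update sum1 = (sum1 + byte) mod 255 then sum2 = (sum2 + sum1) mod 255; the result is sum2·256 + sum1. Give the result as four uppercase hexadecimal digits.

DF03

Running sums (mod 255):
  after byte 0 (202): sum1=202, sum2=202
  after byte 1 (113): sum1=60, sum2=7
  after byte 2 (146): sum1=206, sum2=213
  after byte 3 (59): sum1=10, sum2=223
  after byte 4 (242): sum1=252, sum2=220
  after byte 5 (6): sum1=3, sum2=223
Checksum = sum2·256 + sum1 = 223·256 + 3 = 57091 = 0xDF03.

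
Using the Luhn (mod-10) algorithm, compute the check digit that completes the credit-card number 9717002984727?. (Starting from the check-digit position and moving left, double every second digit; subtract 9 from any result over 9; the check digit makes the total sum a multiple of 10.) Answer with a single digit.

9

Partial digits right→left: 7 2 7 4 8 9 2 0 0 7 1 7 9
Double every second digit counting from the check-digit position (so the 1st, 3rd, 5th, ... of the partial from the right).
  doubled (with −9 where >9): 5 5 7 4 0 2 9 → sum 32
  kept as-is: 2 4 9 0 7 7 → sum 29
Total = 32 + 29 = 61.
Check digit = (10 − (61 mod 10)) mod 10 = 9.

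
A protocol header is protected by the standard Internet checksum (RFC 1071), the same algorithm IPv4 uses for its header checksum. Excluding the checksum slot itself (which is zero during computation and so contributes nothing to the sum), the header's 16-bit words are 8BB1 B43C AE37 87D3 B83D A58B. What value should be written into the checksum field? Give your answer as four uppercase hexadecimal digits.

2C3D

One's-complement addition (fold any carry out of bit 15 back into bit 0):
  0x8BB1 + 0xB43C = 0x13FED → wrap carry → 0x3FEE
  0x3FEE + 0xAE37 = 0x0EE25
  0xEE25 + 0x87D3 = 0x175F8 → wrap carry → 0x75F9
  0x75F9 + 0xB83D = 0x12E36 → wrap carry → 0x2E37
  0x2E37 + 0xA58B = 0x0D3C2
One's-complement sum = 0xD3C2.
Checksum = ~0xD3C2 & 0xFFFF = 0x2C3D.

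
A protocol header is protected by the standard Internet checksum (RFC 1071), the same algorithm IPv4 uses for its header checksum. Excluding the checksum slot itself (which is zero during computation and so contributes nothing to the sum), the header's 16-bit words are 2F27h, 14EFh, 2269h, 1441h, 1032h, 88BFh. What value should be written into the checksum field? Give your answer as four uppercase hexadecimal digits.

One's-complement addition (fold any carry out of bit 15 back into bit 0):
  0x2F27 + 0x14EF = 0x04416
  0x4416 + 0x2269 = 0x0667F
  0x667F + 0x1441 = 0x07AC0
  0x7AC0 + 0x1032 = 0x08AF2
  0x8AF2 + 0x88BF = 0x113B1 → wrap carry → 0x13B2
One's-complement sum = 0x13B2.
Checksum = ~0x13B2 & 0xFFFF = 0xEC4D.

EC4D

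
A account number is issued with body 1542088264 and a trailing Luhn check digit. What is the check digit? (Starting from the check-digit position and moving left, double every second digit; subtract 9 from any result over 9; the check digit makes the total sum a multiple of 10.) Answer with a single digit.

Partial digits right→left: 4 6 2 8 8 0 2 4 5 1
Double every second digit counting from the check-digit position (so the 1st, 3rd, 5th, ... of the partial from the right).
  doubled (with −9 where >9): 8 4 7 4 1 → sum 24
  kept as-is: 6 8 0 4 1 → sum 19
Total = 24 + 19 = 43.
Check digit = (10 − (43 mod 10)) mod 10 = 7.

7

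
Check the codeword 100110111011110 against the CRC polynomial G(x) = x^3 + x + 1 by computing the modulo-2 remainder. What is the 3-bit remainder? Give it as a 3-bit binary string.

001

Modulo-2 division of 100110111011110 by 1011:
  pos 0: 1001 XOR 1011 = 0010
  pos 2: 1010 XOR 1011 = 0001
  pos 5: 1111 XOR 1011 = 0100
  pos 6: 1000 XOR 1011 = 0011
  pos 8: 1111 XOR 1011 = 0100
  pos 9: 1001 XOR 1011 = 0010
  pos 11: 1010 XOR 1011 = 0001
Remainder = 001 (nonzero — an error is detected).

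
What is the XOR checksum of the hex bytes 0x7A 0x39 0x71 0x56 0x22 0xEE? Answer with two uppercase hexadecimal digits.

XOR the bytes together:
  start with 0x7A
  0x7A ⊕ 0x39 = 0x43
  0x43 ⊕ 0x71 = 0x32
  0x32 ⊕ 0x56 = 0x64
  0x64 ⊕ 0x22 = 0x46
  0x46 ⊕ 0xEE = 0xA8

A8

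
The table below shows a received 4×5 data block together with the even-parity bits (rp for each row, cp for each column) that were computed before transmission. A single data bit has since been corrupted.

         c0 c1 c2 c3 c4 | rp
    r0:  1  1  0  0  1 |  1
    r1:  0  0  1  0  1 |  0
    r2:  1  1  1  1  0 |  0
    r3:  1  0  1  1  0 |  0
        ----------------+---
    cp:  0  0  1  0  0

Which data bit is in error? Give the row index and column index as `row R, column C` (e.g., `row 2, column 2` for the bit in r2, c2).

row 3, column 0

Recompute each row's even parity and compare to rp:
  r0: data parity 1, sent rp 1 → ok
  r1: data parity 0, sent rp 0 → ok
  r2: data parity 0, sent rp 0 → ok
  r3: data parity 1, sent rp 0 → mismatch
Recompute each column's even parity and compare to cp:
  c0: data parity 1, sent cp 0 → mismatch
  c1: data parity 0, sent cp 0 → ok
  c2: data parity 1, sent cp 1 → ok
  c3: data parity 0, sent cp 0 → ok
  c4: data parity 0, sent cp 0 → ok
Exactly one row (r3) and one column (c0) fail → the flipped bit is at their intersection.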